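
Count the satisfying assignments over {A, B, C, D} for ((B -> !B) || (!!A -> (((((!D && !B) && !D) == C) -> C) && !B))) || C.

Initial set: {(((B -> !B) || (!!A -> (((((!D && !B) && !D) == C) -> C) && !B))) || C)}.
(((B -> !B) || (!!A -> (((((!D && !B) && !D) == C) -> C) && !B))) || C): β-rule — branch into ((B -> !B) || (!!A -> (((((!D && !B) && !D) == C) -> C) && !B)))  //  C.
  branch 1 (add ((B -> !B) || (!!A -> (((((!D && !B) && !D) == C) -> C) && !B)))):
    ((B -> !B) || (!!A -> (((((!D && !B) && !D) == C) -> C) && !B))): β-rule — branch into (B -> !B)  //  (!!A -> (((((!D && !B) && !D) == C) -> C) && !B)).
      branch 1.1 (add (B -> !B)):
        (B -> !B): β-rule — branch into !B  //  !B.
          branch 1.1.1 (add !B):
            ○ open, literals {B=0}.
          branch 1.1.2 (add !B):
            ○ open, literals {B=0}.
      branch 1.2 (add (!!A -> (((((!D && !B) && !D) == C) -> C) && !B))):
        (!!A -> (((((!D && !B) && !D) == C) -> C) && !B)): β-rule — branch into !!!A  //  (((((!D && !B) && !D) == C) -> C) && !B).
          branch 1.2.1 (add !!!A):
            !!!A: drop double negation, giving !A.
            ○ open, literals {A=0}.
          branch 1.2.2 (add (((((!D && !B) && !D) == C) -> C) && !B)):
            (((((!D && !B) && !D) == C) -> C) && !B): α-rule — add ((((!D && !B) && !D) == C) -> C), !B.
            ((((!D && !B) && !D) == C) -> C): β-rule — branch into !(((!D && !B) && !D) == C)  //  C.
              branch 1.2.2.1 (add !(((!D && !B) && !D) == C)):
                !(((!D && !B) && !D) == C): β-rule — branch into ((!D && !B) && !D), !C  //  !((!D && !B) && !D), C.
                  branch 1.2.2.1.1 (add ((!D && !B) && !D), !C):
                    ((!D && !B) && !D): α-rule — add (!D && !B), !D.
                    (!D && !B): α-rule — add !D, !B.
                    ○ open, literals {B=0, C=0, D=0}.
                  branch 1.2.2.1.2 (add !((!D && !B) && !D), C):
                    !((!D && !B) && !D): β-rule — branch into !(!D && !B)  //  !!D.
                      branch 1.2.2.1.2.1 (add !(!D && !B)):
                        !(!D && !B): β-rule — branch into !!D  //  !!B.
                          branch 1.2.2.1.2.1.1 (add !!D):
                            ○ open, literals {B=0, C=1, D=1}.
                          branch 1.2.2.1.2.1.2 (add !!B):
                            × closes — contains both B and !B.
                      branch 1.2.2.1.2.2 (add !!D):
                        ○ open, literals {B=0, C=1, D=1}.
              branch 1.2.2.2 (add C):
                ○ open, literals {B=0, C=1}.
  branch 2 (add C):
    ○ open, literals {C=1}.
1 branch closed, 8 open.
Each open branch fixes some atoms; the unmentioned ones are free. Counting distinct full assignments: branch {B=0} (A, C, D) contributes 8 new; branch {B=0} (A, C, D) contributes 0 new; branch {A=0} (B, C, D) contributes 4 new; branch {B=0, C=0, D=0} (A) contributes 0 new; branch {B=0, C=1, D=1} (A) contributes 0 new; branch {B=0, C=1, D=1} (A) contributes 0 new; branch {B=0, C=1} (A, D) contributes 0 new; branch {C=1} (A, B, D) contributes 2 new. Total: 14.

14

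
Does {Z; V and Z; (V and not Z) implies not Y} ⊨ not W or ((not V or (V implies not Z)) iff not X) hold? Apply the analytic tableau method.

Initial set: {Z; (V and Z); ((V and not Z) implies not Y); not (not W or ((not V or (V implies not Z)) iff not X))}.
(V and Z): α-rule — add V, Z.
not (not W or ((not V or (V implies not Z)) iff not X)): α-rule — add not not W, not ((not V or (V implies not Z)) iff not X).
((V and not Z) implies not Y): β-rule — branch into not (V and not Z)  //  not Y.
  branch 1 (add not (V and not Z)):
    not ((not V or (V implies not Z)) iff not X): β-rule — branch into (not V or (V implies not Z)), not not X  //  not (not V or (V implies not Z)), not X.
      branch 1.1 (add (not V or (V implies not Z)), not not X):
        not (V and not Z): β-rule — branch into not V  //  not not Z.
          branch 1.1.1 (add not V):
            × closes — contains both V and not V.
          branch 1.1.2 (add not not Z):
            (not V or (V implies not Z)): β-rule — branch into not V  //  (V implies not Z).
              branch 1.1.2.1 (add not V):
                × closes — contains both V and not V.
              branch 1.1.2.2 (add (V implies not Z)):
                (V implies not Z): β-rule — branch into not V  //  not Z.
                  branch 1.1.2.2.1 (add not V):
                    × closes — contains both V and not V.
                  branch 1.1.2.2.2 (add not Z):
                    × closes — contains both Z and not Z.
      branch 1.2 (add not (not V or (V implies not Z)), not X):
        not (not V or (V implies not Z)): α-rule — add not not V, not (V implies not Z).
        not (V implies not Z): α-rule — add V, not not Z.
        not (V and not Z): β-rule — branch into not V  //  not not Z.
          branch 1.2.1 (add not V):
            × closes — contains both V and not V.
          branch 1.2.2 (add not not Z):
            ○ open, literals {V=1, W=1, X=0, Z=1}.
  branch 2 (add not Y):
    not ((not V or (V implies not Z)) iff not X): β-rule — branch into (not V or (V implies not Z)), not not X  //  not (not V or (V implies not Z)), not X.
      branch 2.1 (add (not V or (V implies not Z)), not not X):
        (not V or (V implies not Z)): β-rule — branch into not V  //  (V implies not Z).
          branch 2.1.1 (add not V):
            × closes — contains both V and not V.
          branch 2.1.2 (add (V implies not Z)):
            (V implies not Z): β-rule — branch into not V  //  not Z.
              branch 2.1.2.1 (add not V):
                × closes — contains both V and not V.
              branch 2.1.2.2 (add not Z):
                × closes — contains both Z and not Z.
      branch 2.2 (add not (not V or (V implies not Z)), not X):
        not (not V or (V implies not Z)): α-rule — add not not V, not (V implies not Z).
        not (V implies not Z): α-rule — add V, not not Z.
        ○ open, literals {V=1, W=1, X=0, Y=0, Z=1}.
8 branches closed, 2 open.
An open branch gives a countermodel: V=1, W=1, X=0, Z=1 (unmentioned atoms arbitrary); the premises hold there but the conclusion fails.

No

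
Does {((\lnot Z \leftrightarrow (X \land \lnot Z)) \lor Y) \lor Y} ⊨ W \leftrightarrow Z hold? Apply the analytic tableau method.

Initial set: {(((\lnot Z \leftrightarrow (X \land \lnot Z)) \lor Y) \lor Y); \lnot (W \leftrightarrow Z)}.
(((\lnot Z \leftrightarrow (X \land \lnot Z)) \lor Y) \lor Y): β-rule — branch into ((\lnot Z \leftrightarrow (X \land \lnot Z)) \lor Y)  //  Y.
  branch 1 (add ((\lnot Z \leftrightarrow (X \land \lnot Z)) \lor Y)):
    \lnot (W \leftrightarrow Z): β-rule — branch into W, \lnot Z  //  \lnot W, Z.
      branch 1.1 (add W, \lnot Z):
        ((\lnot Z \leftrightarrow (X \land \lnot Z)) \lor Y): β-rule — branch into (\lnot Z \leftrightarrow (X \land \lnot Z))  //  Y.
          branch 1.1.1 (add (\lnot Z \leftrightarrow (X \land \lnot Z))):
            (\lnot Z \leftrightarrow (X \land \lnot Z)): β-rule — branch into \lnot Z, (X \land \lnot Z)  //  \lnot \lnot Z, \lnot (X \land \lnot Z).
              branch 1.1.1.1 (add \lnot Z, (X \land \lnot Z)):
                (X \land \lnot Z): α-rule — add X, \lnot Z.
                ○ open, literals {W=1, X=1, Z=0}.
              branch 1.1.1.2 (add \lnot \lnot Z, \lnot (X \land \lnot Z)):
                × closes — contains both Z and \lnot Z.
          branch 1.1.2 (add Y):
            ○ open, literals {W=1, Y=1, Z=0}.
      branch 1.2 (add \lnot W, Z):
        ((\lnot Z \leftrightarrow (X \land \lnot Z)) \lor Y): β-rule — branch into (\lnot Z \leftrightarrow (X \land \lnot Z))  //  Y.
          branch 1.2.1 (add (\lnot Z \leftrightarrow (X \land \lnot Z))):
            (\lnot Z \leftrightarrow (X \land \lnot Z)): β-rule — branch into \lnot Z, (X \land \lnot Z)  //  \lnot \lnot Z, \lnot (X \land \lnot Z).
              branch 1.2.1.1 (add \lnot Z, (X \land \lnot Z)):
                × closes — contains both Z and \lnot Z.
              branch 1.2.1.2 (add \lnot \lnot Z, \lnot (X \land \lnot Z)):
                \lnot (X \land \lnot Z): β-rule — branch into \lnot X  //  \lnot \lnot Z.
                  branch 1.2.1.2.1 (add \lnot X):
                    ○ open, literals {W=0, X=0, Z=1}.
                  branch 1.2.1.2.2 (add \lnot \lnot Z):
                    ○ open, literals {W=0, Z=1}.
          branch 1.2.2 (add Y):
            ○ open, literals {W=0, Y=1, Z=1}.
  branch 2 (add Y):
    \lnot (W \leftrightarrow Z): β-rule — branch into W, \lnot Z  //  \lnot W, Z.
      branch 2.1 (add W, \lnot Z):
        ○ open, literals {W=1, Y=1, Z=0}.
      branch 2.2 (add \lnot W, Z):
        ○ open, literals {W=0, Y=1, Z=1}.
2 branches closed, 7 open.
An open branch gives a countermodel: W=1, X=1, Z=0 (unmentioned atoms arbitrary); the premises hold there but the conclusion fails.

No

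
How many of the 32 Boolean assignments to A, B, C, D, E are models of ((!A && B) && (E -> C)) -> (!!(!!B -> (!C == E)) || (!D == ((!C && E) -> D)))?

30

Initial set: {T (((!A && B) && (E -> C)) -> (!!(!!B -> (!C == E)) || (!D == ((!C && E) -> D))))}.
T (((!A && B) && (E -> C)) -> (!!(!!B -> (!C == E)) || (!D == ((!C && E) -> D)))): β-rule — branch into F ((!A && B) && (E -> C))  //  T (!!(!!B -> (!C == E)) || (!D == ((!C && E) -> D))).
  branch 1 (add F ((!A && B) && (E -> C))):
    F ((!A && B) && (E -> C)): β-rule — branch into F (!A && B)  //  F (E -> C).
      branch 1.1 (add F (!A && B)):
        F (!A && B): β-rule — branch into F !A  //  F B.
          branch 1.1.1 (add F !A):
            ○ open, literals {A=T}.
          branch 1.1.2 (add F B):
            ○ open, literals {B=F}.
      branch 1.2 (add F (E -> C)):
        F (E -> C): α-rule — add T E, F C.
        ○ open, literals {C=F, E=T}.
  branch 2 (add T (!!(!!B -> (!C == E)) || (!D == ((!C && E) -> D)))):
    T (!!(!!B -> (!C == E)) || (!D == ((!C && E) -> D))): β-rule — branch into T !!(!!B -> (!C == E))  //  T (!D == ((!C && E) -> D)).
      branch 2.1 (add T !!(!!B -> (!C == E))):
        T !!(!!B -> (!C == E)): drop double negation, giving T (!!B -> (!C == E)).
        T (!!B -> (!C == E)): β-rule — branch into F !!B  //  T (!C == E).
          branch 2.1.1 (add F !!B):
            F !!B: drop double negation, giving F B.
            ○ open, literals {B=F}.
          branch 2.1.2 (add T (!C == E)):
            T (!C == E): β-rule — branch into T !C, T E  //  F !C, F E.
              branch 2.1.2.1 (add T !C, T E):
                ○ open, literals {C=F, E=T}.
              branch 2.1.2.2 (add F !C, F E):
                ○ open, literals {C=T, E=F}.
      branch 2.2 (add T (!D == ((!C && E) -> D))):
        T (!D == ((!C && E) -> D)): β-rule — branch into T !D, T ((!C && E) -> D)  //  F !D, F ((!C && E) -> D).
          branch 2.2.1 (add T !D, T ((!C && E) -> D)):
            T ((!C && E) -> D): β-rule — branch into F (!C && E)  //  T D.
              branch 2.2.1.1 (add F (!C && E)):
                F (!C && E): β-rule — branch into F !C  //  F E.
                  branch 2.2.1.1.1 (add F !C):
                    ○ open, literals {C=T, D=F}.
                  branch 2.2.1.1.2 (add F E):
                    ○ open, literals {D=F, E=F}.
              branch 2.2.1.2 (add T D):
                × closes — contains both D and !D.
          branch 2.2.2 (add F !D, F ((!C && E) -> D)):
            F ((!C && E) -> D): α-rule — add T (!C && E), F D.
            × closes — contains both D and !D.
2 branches closed, 8 open.
Each open branch fixes some atoms; the unmentioned ones are free. Counting distinct full assignments: branch {A=T} (B, C, D, E) contributes 16 new; branch {B=F} (A, C, D, E) contributes 8 new; branch {C=F, E=T} (A, B, D) contributes 2 new; branch {B=F} (A, C, D, E) contributes 0 new; branch {C=F, E=T} (A, B, D) contributes 0 new; branch {C=T, E=F} (A, B, D) contributes 2 new; branch {C=T, D=F} (A, B, E) contributes 1 new; branch {D=F, E=F} (A, B, C) contributes 1 new. Total: 30.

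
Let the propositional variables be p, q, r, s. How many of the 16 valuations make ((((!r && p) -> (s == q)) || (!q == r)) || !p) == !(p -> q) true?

Initial set: {(((((!r && p) -> (s == q)) || (!q == r)) || !p) == !(p -> q))}.
(((((!r && p) -> (s == q)) || (!q == r)) || !p) == !(p -> q)): β-rule — branch into ((((!r && p) -> (s == q)) || (!q == r)) || !p), !(p -> q)  //  !((((!r && p) -> (s == q)) || (!q == r)) || !p), !!(p -> q).
  branch 1 (add ((((!r && p) -> (s == q)) || (!q == r)) || !p), !(p -> q)):
    !(p -> q): α-rule — add p, !q.
    ((((!r && p) -> (s == q)) || (!q == r)) || !p): β-rule — branch into (((!r && p) -> (s == q)) || (!q == r))  //  !p.
      branch 1.1 (add (((!r && p) -> (s == q)) || (!q == r))):
        (((!r && p) -> (s == q)) || (!q == r)): β-rule — branch into ((!r && p) -> (s == q))  //  (!q == r).
          branch 1.1.1 (add ((!r && p) -> (s == q))):
            ((!r && p) -> (s == q)): β-rule — branch into !(!r && p)  //  (s == q).
              branch 1.1.1.1 (add !(!r && p)):
                !(!r && p): β-rule — branch into !!r  //  !p.
                  branch 1.1.1.1.1 (add !!r):
                    ○ open, literals {p=true, q=false, r=true}.
                  branch 1.1.1.1.2 (add !p):
                    × closes — contains both p and !p.
              branch 1.1.1.2 (add (s == q)):
                (s == q): β-rule — branch into s, q  //  !s, !q.
                  branch 1.1.1.2.1 (add s, q):
                    × closes — contains both q and !q.
                  branch 1.1.1.2.2 (add !s, !q):
                    ○ open, literals {p=true, q=false, s=false}.
          branch 1.1.2 (add (!q == r)):
            (!q == r): β-rule — branch into !q, r  //  !!q, !r.
              branch 1.1.2.1 (add !q, r):
                ○ open, literals {p=true, q=false, r=true}.
              branch 1.1.2.2 (add !!q, !r):
                × closes — contains both q and !q.
      branch 1.2 (add !p):
        × closes — contains both p and !p.
  branch 2 (add !((((!r && p) -> (s == q)) || (!q == r)) || !p), !!(p -> q)):
    !((((!r && p) -> (s == q)) || (!q == r)) || !p): α-rule — add !(((!r && p) -> (s == q)) || (!q == r)), !!p.
    !(((!r && p) -> (s == q)) || (!q == r)): α-rule — add !((!r && p) -> (s == q)), !(!q == r).
    !((!r && p) -> (s == q)): α-rule — add (!r && p), !(s == q).
    (!r && p): α-rule — add !r, p.
    !!(p -> q): β-rule — branch into !p  //  q.
      branch 2.1 (add !p):
        × closes — contains both p and !p.
      branch 2.2 (add q):
        !(!q == r): β-rule — branch into !q, !r  //  !!q, r.
          branch 2.2.1 (add !q, !r):
            × closes — contains both q and !q.
          branch 2.2.2 (add !!q, r):
            × closes — contains both r and !r.
7 branches closed, 3 open.
Each open branch fixes some atoms; the unmentioned ones are free. Counting distinct full assignments: branch {p=true, q=false, r=true} (s) contributes 2 new; branch {p=true, q=false, s=false} (r) contributes 1 new; branch {p=true, q=false, r=true} (s) contributes 0 new. Total: 3.

3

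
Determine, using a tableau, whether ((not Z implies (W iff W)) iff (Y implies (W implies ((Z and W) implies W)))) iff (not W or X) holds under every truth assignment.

Not valid

Assume the negation and expand:
Initial set: {not (((not Z implies (W iff W)) iff (Y implies (W implies ((Z and W) implies W)))) iff (not W or X))}.
not (((not Z implies (W iff W)) iff (Y implies (W implies ((Z and W) implies W)))) iff (not W or X)): β-rule — branch into ((not Z implies (W iff W)) iff (Y implies (W implies ((Z and W) implies W)))), not (not W or X)  //  not ((not Z implies (W iff W)) iff (Y implies (W implies ((Z and W) implies W)))), (not W or X).
  branch 1 (add ((not Z implies (W iff W)) iff (Y implies (W implies ((Z and W) implies W)))), not (not W or X)):
    not (not W or X): α-rule — add not not W, not X.
    ((not Z implies (W iff W)) iff (Y implies (W implies ((Z and W) implies W)))): β-rule — branch into (not Z implies (W iff W)), (Y implies (W implies ((Z and W) implies W)))  //  not (not Z implies (W iff W)), not (Y implies (W implies ((Z and W) implies W))).
      branch 1.1 (add (not Z implies (W iff W)), (Y implies (W implies ((Z and W) implies W)))):
        (not Z implies (W iff W)): β-rule — branch into not not Z  //  (W iff W).
          branch 1.1.1 (add not not Z):
            (Y implies (W implies ((Z and W) implies W))): β-rule — branch into not Y  //  (W implies ((Z and W) implies W)).
              branch 1.1.1.1 (add not Y):
                ○ open, literals {W=true, X=false, Y=false, Z=true}.
              branch 1.1.1.2 (add (W implies ((Z and W) implies W))):
                (W implies ((Z and W) implies W)): β-rule — branch into not W  //  ((Z and W) implies W).
                  branch 1.1.1.2.1 (add not W):
                    × closes — contains both W and not W.
                  branch 1.1.1.2.2 (add ((Z and W) implies W)):
                    ((Z and W) implies W): β-rule — branch into not (Z and W)  //  W.
                      branch 1.1.1.2.2.1 (add not (Z and W)):
                        not (Z and W): β-rule — branch into not Z  //  not W.
                          branch 1.1.1.2.2.1.1 (add not Z):
                            × closes — contains both Z and not Z.
                          branch 1.1.1.2.2.1.2 (add not W):
                            × closes — contains both W and not W.
                      branch 1.1.1.2.2.2 (add W):
                        ○ open, literals {W=true, X=false, Z=true}.
          branch 1.1.2 (add (W iff W)):
            (Y implies (W implies ((Z and W) implies W))): β-rule — branch into not Y  //  (W implies ((Z and W) implies W)).
              branch 1.1.2.1 (add not Y):
                (W iff W): β-rule — branch into W, W  //  not W, not W.
                  branch 1.1.2.1.1 (add W, W):
                    ○ open, literals {W=true, X=false, Y=false}.
                  branch 1.1.2.1.2 (add not W, not W):
                    × closes — contains both W and not W.
              branch 1.1.2.2 (add (W implies ((Z and W) implies W))):
                (W iff W): β-rule — branch into W, W  //  not W, not W.
                  branch 1.1.2.2.1 (add W, W):
                    (W implies ((Z and W) implies W)): β-rule — branch into not W  //  ((Z and W) implies W).
                      branch 1.1.2.2.1.1 (add not W):
                        × closes — contains both W and not W.
                      branch 1.1.2.2.1.2 (add ((Z and W) implies W)):
                        ((Z and W) implies W): β-rule — branch into not (Z and W)  //  W.
                          branch 1.1.2.2.1.2.1 (add not (Z and W)):
                            not (Z and W): β-rule — branch into not Z  //  not W.
                              branch 1.1.2.2.1.2.1.1 (add not Z):
                                ○ open, literals {W=true, X=false, Z=false}.
                              branch 1.1.2.2.1.2.1.2 (add not W):
                                × closes — contains both W and not W.
                          branch 1.1.2.2.1.2.2 (add W):
                            ○ open, literals {W=true, X=false}.
                  branch 1.1.2.2.2 (add not W, not W):
                    × closes — contains both W and not W.
      branch 1.2 (add not (not Z implies (W iff W)), not (Y implies (W implies ((Z and W) implies W)))):
        not (not Z implies (W iff W)): α-rule — add not Z, not (W iff W).
        not (Y implies (W implies ((Z and W) implies W))): α-rule — add Y, not (W implies ((Z and W) implies W)).
        not (W implies ((Z and W) implies W)): α-rule — add W, not ((Z and W) implies W).
        not ((Z and W) implies W): α-rule — add (Z and W), not W.
        × closes — contains both W and not W.
  branch 2 (add not ((not Z implies (W iff W)) iff (Y implies (W implies ((Z and W) implies W)))), (not W or X)):
    not ((not Z implies (W iff W)) iff (Y implies (W implies ((Z and W) implies W)))): β-rule — branch into (not Z implies (W iff W)), not (Y implies (W implies ((Z and W) implies W)))  //  not (not Z implies (W iff W)), (Y implies (W implies ((Z and W) implies W))).
      branch 2.1 (add (not Z implies (W iff W)), not (Y implies (W implies ((Z and W) implies W)))):
        not (Y implies (W implies ((Z and W) implies W))): α-rule — add Y, not (W implies ((Z and W) implies W)).
        not (W implies ((Z and W) implies W)): α-rule — add W, not ((Z and W) implies W).
        not ((Z and W) implies W): α-rule — add (Z and W), not W.
        × closes — contains both W and not W.
      branch 2.2 (add not (not Z implies (W iff W)), (Y implies (W implies ((Z and W) implies W)))):
        not (not Z implies (W iff W)): α-rule — add not Z, not (W iff W).
        (not W or X): β-rule — branch into not W  //  X.
          branch 2.2.1 (add not W):
            (Y implies (W implies ((Z and W) implies W))): β-rule — branch into not Y  //  (W implies ((Z and W) implies W)).
              branch 2.2.1.1 (add not Y):
                not (W iff W): β-rule — branch into W, not W  //  not W, W.
                  branch 2.2.1.1.1 (add W, not W):
                    × closes — contains both W and not W.
                  branch 2.2.1.1.2 (add not W, W):
                    × closes — contains both W and not W.
              branch 2.2.1.2 (add (W implies ((Z and W) implies W))):
                not (W iff W): β-rule — branch into W, not W  //  not W, W.
                  branch 2.2.1.2.1 (add W, not W):
                    × closes — contains both W and not W.
                  branch 2.2.1.2.2 (add not W, W):
                    × closes — contains both W and not W.
          branch 2.2.2 (add X):
            (Y implies (W implies ((Z and W) implies W))): β-rule — branch into not Y  //  (W implies ((Z and W) implies W)).
              branch 2.2.2.1 (add not Y):
                not (W iff W): β-rule — branch into W, not W  //  not W, W.
                  branch 2.2.2.1.1 (add W, not W):
                    × closes — contains both W and not W.
                  branch 2.2.2.1.2 (add not W, W):
                    × closes — contains both W and not W.
              branch 2.2.2.2 (add (W implies ((Z and W) implies W))):
                not (W iff W): β-rule — branch into W, not W  //  not W, W.
                  branch 2.2.2.2.1 (add W, not W):
                    × closes — contains both W and not W.
                  branch 2.2.2.2.2 (add not W, W):
                    × closes — contains both W and not W.
17 branches closed, 5 open.
An open branch gives a countermodel: W=true, X=false, Y=false, Z=true (unmentioned atoms arbitrary); under it the original formula is false.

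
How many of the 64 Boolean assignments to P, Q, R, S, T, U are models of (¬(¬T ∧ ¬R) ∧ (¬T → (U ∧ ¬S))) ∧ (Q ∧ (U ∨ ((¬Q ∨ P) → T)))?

18

Initial set: {((¬(¬T ∧ ¬R) ∧ (¬T → (U ∧ ¬S))) ∧ (Q ∧ (U ∨ ((¬Q ∨ P) → T))))}.
((¬(¬T ∧ ¬R) ∧ (¬T → (U ∧ ¬S))) ∧ (Q ∧ (U ∨ ((¬Q ∨ P) → T)))): α-rule — add (¬(¬T ∧ ¬R) ∧ (¬T → (U ∧ ¬S))), (Q ∧ (U ∨ ((¬Q ∨ P) → T))).
(¬(¬T ∧ ¬R) ∧ (¬T → (U ∧ ¬S))): α-rule — add ¬(¬T ∧ ¬R), (¬T → (U ∧ ¬S)).
(Q ∧ (U ∨ ((¬Q ∨ P) → T))): α-rule — add Q, (U ∨ ((¬Q ∨ P) → T)).
¬(¬T ∧ ¬R): β-rule — branch into ¬¬T  //  ¬¬R.
  branch 1 (add ¬¬T):
    (¬T → (U ∧ ¬S)): β-rule — branch into ¬¬T  //  (U ∧ ¬S).
      branch 1.1 (add ¬¬T):
        (U ∨ ((¬Q ∨ P) → T)): β-rule — branch into U  //  ((¬Q ∨ P) → T).
          branch 1.1.1 (add U):
            ○ open, literals {Q=T, T=T, U=T}.
          branch 1.1.2 (add ((¬Q ∨ P) → T)):
            ((¬Q ∨ P) → T): β-rule — branch into ¬(¬Q ∨ P)  //  T.
              branch 1.1.2.1 (add ¬(¬Q ∨ P)):
                ¬(¬Q ∨ P): α-rule — add ¬¬Q, ¬P.
                ○ open, literals {P=F, Q=T, T=T}.
              branch 1.1.2.2 (add T):
                ○ open, literals {Q=T, T=T}.
      branch 1.2 (add (U ∧ ¬S)):
        (U ∧ ¬S): α-rule — add U, ¬S.
        (U ∨ ((¬Q ∨ P) → T)): β-rule — branch into U  //  ((¬Q ∨ P) → T).
          branch 1.2.1 (add U):
            ○ open, literals {Q=T, S=F, T=T, U=T}.
          branch 1.2.2 (add ((¬Q ∨ P) → T)):
            ((¬Q ∨ P) → T): β-rule — branch into ¬(¬Q ∨ P)  //  T.
              branch 1.2.2.1 (add ¬(¬Q ∨ P)):
                ¬(¬Q ∨ P): α-rule — add ¬¬Q, ¬P.
                ○ open, literals {P=F, Q=T, S=F, T=T, U=T}.
              branch 1.2.2.2 (add T):
                ○ open, literals {Q=T, S=F, T=T, U=T}.
  branch 2 (add ¬¬R):
    (¬T → (U ∧ ¬S)): β-rule — branch into ¬¬T  //  (U ∧ ¬S).
      branch 2.1 (add ¬¬T):
        (U ∨ ((¬Q ∨ P) → T)): β-rule — branch into U  //  ((¬Q ∨ P) → T).
          branch 2.1.1 (add U):
            ○ open, literals {Q=T, R=T, T=T, U=T}.
          branch 2.1.2 (add ((¬Q ∨ P) → T)):
            ((¬Q ∨ P) → T): β-rule — branch into ¬(¬Q ∨ P)  //  T.
              branch 2.1.2.1 (add ¬(¬Q ∨ P)):
                ¬(¬Q ∨ P): α-rule — add ¬¬Q, ¬P.
                ○ open, literals {P=F, Q=T, R=T, T=T}.
              branch 2.1.2.2 (add T):
                ○ open, literals {Q=T, R=T, T=T}.
      branch 2.2 (add (U ∧ ¬S)):
        (U ∧ ¬S): α-rule — add U, ¬S.
        (U ∨ ((¬Q ∨ P) → T)): β-rule — branch into U  //  ((¬Q ∨ P) → T).
          branch 2.2.1 (add U):
            ○ open, literals {Q=T, R=T, S=F, U=T}.
          branch 2.2.2 (add ((¬Q ∨ P) → T)):
            ((¬Q ∨ P) → T): β-rule — branch into ¬(¬Q ∨ P)  //  T.
              branch 2.2.2.1 (add ¬(¬Q ∨ P)):
                ¬(¬Q ∨ P): α-rule — add ¬¬Q, ¬P.
                ○ open, literals {P=F, Q=T, R=T, S=F, U=T}.
              branch 2.2.2.2 (add T):
                ○ open, literals {Q=T, R=T, S=F, T=T, U=T}.
0 branches closed, 12 open.
Each open branch fixes some atoms; the unmentioned ones are free. Counting distinct full assignments: branch {Q=T, T=T, U=T} (P, R, S) contributes 8 new; branch {P=F, Q=T, T=T} (R, S, U) contributes 4 new; branch {Q=T, T=T} (P, R, S, U) contributes 4 new; branch {Q=T, S=F, T=T, U=T} (P, R) contributes 0 new; branch {P=F, Q=T, S=F, T=T, U=T} (R) contributes 0 new; branch {Q=T, S=F, T=T, U=T} (P, R) contributes 0 new; branch {Q=T, R=T, T=T, U=T} (P, S) contributes 0 new; branch {P=F, Q=T, R=T, T=T} (S, U) contributes 0 new; branch {Q=T, R=T, T=T} (P, S, U) contributes 0 new; branch {Q=T, R=T, S=F, U=T} (P, T) contributes 2 new; branch {P=F, Q=T, R=T, S=F, U=T} (T) contributes 0 new; branch {Q=T, R=T, S=F, T=T, U=T} (P) contributes 0 new. Total: 18.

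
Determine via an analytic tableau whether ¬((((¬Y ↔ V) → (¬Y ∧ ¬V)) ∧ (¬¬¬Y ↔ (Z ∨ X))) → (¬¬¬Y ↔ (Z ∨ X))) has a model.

Unsatisfiable

Initial set: {T ¬((((¬Y ↔ V) → (¬Y ∧ ¬V)) ∧ (¬¬¬Y ↔ (Z ∨ X))) → (¬¬¬Y ↔ (Z ∨ X)))}.
T ¬((((¬Y ↔ V) → (¬Y ∧ ¬V)) ∧ (¬¬¬Y ↔ (Z ∨ X))) → (¬¬¬Y ↔ (Z ∨ X))): α-rule — add T (((¬Y ↔ V) → (¬Y ∧ ¬V)) ∧ (¬¬¬Y ↔ (Z ∨ X))), F (¬¬¬Y ↔ (Z ∨ X)).
T (((¬Y ↔ V) → (¬Y ∧ ¬V)) ∧ (¬¬¬Y ↔ (Z ∨ X))): α-rule — add T ((¬Y ↔ V) → (¬Y ∧ ¬V)), T (¬¬¬Y ↔ (Z ∨ X)).
F (¬¬¬Y ↔ (Z ∨ X)): β-rule — branch into T ¬¬¬Y, F (Z ∨ X)  //  F ¬¬¬Y, T (Z ∨ X).
  branch 1 (add T ¬¬¬Y, F (Z ∨ X)):
    T ¬¬¬Y: drop double negation, giving T ¬Y.
    F (Z ∨ X): α-rule — add F Z, F X.
    T ((¬Y ↔ V) → (¬Y ∧ ¬V)): β-rule — branch into F (¬Y ↔ V)  //  T (¬Y ∧ ¬V).
      branch 1.1 (add F (¬Y ↔ V)):
        T (¬¬¬Y ↔ (Z ∨ X)): β-rule — branch into T ¬¬¬Y, T (Z ∨ X)  //  F ¬¬¬Y, F (Z ∨ X).
          branch 1.1.1 (add T ¬¬¬Y, T (Z ∨ X)):
            T ¬¬¬Y: drop double negation, giving T ¬Y.
            F (¬Y ↔ V): β-rule — branch into T ¬Y, F V  //  F ¬Y, T V.
              branch 1.1.1.1 (add T ¬Y, F V):
                T (Z ∨ X): β-rule — branch into T Z  //  T X.
                  branch 1.1.1.1.1 (add T Z):
                    × closes — contains both Z and ¬Z.
                  branch 1.1.1.1.2 (add T X):
                    × closes — contains both X and ¬X.
              branch 1.1.1.2 (add F ¬Y, T V):
                × closes — contains both Y and ¬Y.
          branch 1.1.2 (add F ¬¬¬Y, F (Z ∨ X)):
            F ¬¬¬Y: drop double negation, giving F ¬Y.
            × closes — contains both Y and ¬Y.
      branch 1.2 (add T (¬Y ∧ ¬V)):
        T (¬Y ∧ ¬V): α-rule — add T ¬Y, T ¬V.
        T (¬¬¬Y ↔ (Z ∨ X)): β-rule — branch into T ¬¬¬Y, T (Z ∨ X)  //  F ¬¬¬Y, F (Z ∨ X).
          branch 1.2.1 (add T ¬¬¬Y, T (Z ∨ X)):
            T ¬¬¬Y: drop double negation, giving T ¬Y.
            T (Z ∨ X): β-rule — branch into T Z  //  T X.
              branch 1.2.1.1 (add T Z):
                × closes — contains both Z and ¬Z.
              branch 1.2.1.2 (add T X):
                × closes — contains both X and ¬X.
          branch 1.2.2 (add F ¬¬¬Y, F (Z ∨ X)):
            F ¬¬¬Y: drop double negation, giving F ¬Y.
            × closes — contains both Y and ¬Y.
  branch 2 (add F ¬¬¬Y, T (Z ∨ X)):
    F ¬¬¬Y: drop double negation, giving F ¬Y.
    T ((¬Y ↔ V) → (¬Y ∧ ¬V)): β-rule — branch into F (¬Y ↔ V)  //  T (¬Y ∧ ¬V).
      branch 2.1 (add F (¬Y ↔ V)):
        T (¬¬¬Y ↔ (Z ∨ X)): β-rule — branch into T ¬¬¬Y, T (Z ∨ X)  //  F ¬¬¬Y, F (Z ∨ X).
          branch 2.1.1 (add T ¬¬¬Y, T (Z ∨ X)):
            T ¬¬¬Y: drop double negation, giving T ¬Y.
            × closes — contains both Y and ¬Y.
          branch 2.1.2 (add F ¬¬¬Y, F (Z ∨ X)):
            F ¬¬¬Y: drop double negation, giving F ¬Y.
            F (Z ∨ X): α-rule — add F Z, F X.
            T (Z ∨ X): β-rule — branch into T Z  //  T X.
              branch 2.1.2.1 (add T Z):
                × closes — contains both Z and ¬Z.
              branch 2.1.2.2 (add T X):
                × closes — contains both X and ¬X.
      branch 2.2 (add T (¬Y ∧ ¬V)):
        T (¬Y ∧ ¬V): α-rule — add T ¬Y, T ¬V.
        × closes — contains both Y and ¬Y.
All 11 branches close.
Every branch closed; the formula is unsatisfiable.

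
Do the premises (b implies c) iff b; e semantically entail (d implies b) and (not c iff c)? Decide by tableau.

Initial set: {((b implies c) iff b); e; not ((d implies b) and (not c iff c))}.
((b implies c) iff b): β-rule — branch into (b implies c), b  //  not (b implies c), not b.
  branch 1 (add (b implies c), b):
    not ((d implies b) and (not c iff c)): β-rule — branch into not (d implies b)  //  not (not c iff c).
      branch 1.1 (add not (d implies b)):
        not (d implies b): α-rule — add d, not b.
        × closes — contains both b and not b.
      branch 1.2 (add not (not c iff c)):
        (b implies c): β-rule — branch into not b  //  c.
          branch 1.2.1 (add not b):
            × closes — contains both b and not b.
          branch 1.2.2 (add c):
            not (not c iff c): β-rule — branch into not c, not c  //  not not c, c.
              branch 1.2.2.1 (add not c, not c):
                × closes — contains both c and not c.
              branch 1.2.2.2 (add not not c, c):
                ○ open, literals {b=true, c=true, e=true}.
  branch 2 (add not (b implies c), not b):
    not (b implies c): α-rule — add b, not c.
    × closes — contains both b and not b.
4 branches closed, 1 open.
An open branch gives a countermodel: b=true, c=true, e=true (unmentioned atoms arbitrary); the premises hold there but the conclusion fails.

No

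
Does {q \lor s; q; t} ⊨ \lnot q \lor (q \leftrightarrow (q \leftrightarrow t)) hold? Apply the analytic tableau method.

Initial set: {(q \lor s); q; t; \lnot (\lnot q \lor (q \leftrightarrow (q \leftrightarrow t)))}.
\lnot (\lnot q \lor (q \leftrightarrow (q \leftrightarrow t))): α-rule — add \lnot \lnot q, \lnot (q \leftrightarrow (q \leftrightarrow t)).
(q \lor s): β-rule — branch into q  //  s.
  branch 1 (add q):
    \lnot (q \leftrightarrow (q \leftrightarrow t)): β-rule — branch into q, \lnot (q \leftrightarrow t)  //  \lnot q, (q \leftrightarrow t).
      branch 1.1 (add q, \lnot (q \leftrightarrow t)):
        \lnot (q \leftrightarrow t): β-rule — branch into q, \lnot t  //  \lnot q, t.
          branch 1.1.1 (add q, \lnot t):
            × closes — contains both t and \lnot t.
          branch 1.1.2 (add \lnot q, t):
            × closes — contains both q and \lnot q.
      branch 1.2 (add \lnot q, (q \leftrightarrow t)):
        × closes — contains both q and \lnot q.
  branch 2 (add s):
    \lnot (q \leftrightarrow (q \leftrightarrow t)): β-rule — branch into q, \lnot (q \leftrightarrow t)  //  \lnot q, (q \leftrightarrow t).
      branch 2.1 (add q, \lnot (q \leftrightarrow t)):
        \lnot (q \leftrightarrow t): β-rule — branch into q, \lnot t  //  \lnot q, t.
          branch 2.1.1 (add q, \lnot t):
            × closes — contains both t and \lnot t.
          branch 2.1.2 (add \lnot q, t):
            × closes — contains both q and \lnot q.
      branch 2.2 (add \lnot q, (q \leftrightarrow t)):
        × closes — contains both q and \lnot q.
All 6 branches close.
Every branch closed, so the premises entail the conclusion.

Yes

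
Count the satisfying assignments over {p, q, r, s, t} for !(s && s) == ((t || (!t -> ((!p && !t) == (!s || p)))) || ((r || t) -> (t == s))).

20

Initial set: {(!(s && s) == ((t || (!t -> ((!p && !t) == (!s || p)))) || ((r || t) -> (t == s))))}.
(!(s && s) == ((t || (!t -> ((!p && !t) == (!s || p)))) || ((r || t) -> (t == s)))): β-rule — branch into !(s && s), ((t || (!t -> ((!p && !t) == (!s || p)))) || ((r || t) -> (t == s)))  //  !!(s && s), !((t || (!t -> ((!p && !t) == (!s || p)))) || ((r || t) -> (t == s))).
  branch 1 (add !(s && s), ((t || (!t -> ((!p && !t) == (!s || p)))) || ((r || t) -> (t == s)))):
    !(s && s): β-rule — branch into !s  //  !s.
      branch 1.1 (add !s):
        ((t || (!t -> ((!p && !t) == (!s || p)))) || ((r || t) -> (t == s))): β-rule — branch into (t || (!t -> ((!p && !t) == (!s || p))))  //  ((r || t) -> (t == s)).
          branch 1.1.1 (add (t || (!t -> ((!p && !t) == (!s || p))))):
            (t || (!t -> ((!p && !t) == (!s || p)))): β-rule — branch into t  //  (!t -> ((!p && !t) == (!s || p))).
              branch 1.1.1.1 (add t):
                ○ open, literals {s=F, t=T}.
              branch 1.1.1.2 (add (!t -> ((!p && !t) == (!s || p)))):
                (!t -> ((!p && !t) == (!s || p))): β-rule — branch into !!t  //  ((!p && !t) == (!s || p)).
                  branch 1.1.1.2.1 (add !!t):
                    ○ open, literals {s=F, t=T}.
                  branch 1.1.1.2.2 (add ((!p && !t) == (!s || p))):
                    ((!p && !t) == (!s || p)): β-rule — branch into (!p && !t), (!s || p)  //  !(!p && !t), !(!s || p).
                      branch 1.1.1.2.2.1 (add (!p && !t), (!s || p)):
                        (!p && !t): α-rule — add !p, !t.
                        (!s || p): β-rule — branch into !s  //  p.
                          branch 1.1.1.2.2.1.1 (add !s):
                            ○ open, literals {p=F, s=F, t=F}.
                          branch 1.1.1.2.2.1.2 (add p):
                            × closes — contains both p and !p.
                      branch 1.1.1.2.2.2 (add !(!p && !t), !(!s || p)):
                        !(!s || p): α-rule — add !!s, !p.
                        × closes — contains both s and !s.
          branch 1.1.2 (add ((r || t) -> (t == s))):
            ((r || t) -> (t == s)): β-rule — branch into !(r || t)  //  (t == s).
              branch 1.1.2.1 (add !(r || t)):
                !(r || t): α-rule — add !r, !t.
                ○ open, literals {r=F, s=F, t=F}.
              branch 1.1.2.2 (add (t == s)):
                (t == s): β-rule — branch into t, s  //  !t, !s.
                  branch 1.1.2.2.1 (add t, s):
                    × closes — contains both s and !s.
                  branch 1.1.2.2.2 (add !t, !s):
                    ○ open, literals {s=F, t=F}.
      branch 1.2 (add !s):
        ((t || (!t -> ((!p && !t) == (!s || p)))) || ((r || t) -> (t == s))): β-rule — branch into (t || (!t -> ((!p && !t) == (!s || p))))  //  ((r || t) -> (t == s)).
          branch 1.2.1 (add (t || (!t -> ((!p && !t) == (!s || p))))):
            (t || (!t -> ((!p && !t) == (!s || p)))): β-rule — branch into t  //  (!t -> ((!p && !t) == (!s || p))).
              branch 1.2.1.1 (add t):
                ○ open, literals {s=F, t=T}.
              branch 1.2.1.2 (add (!t -> ((!p && !t) == (!s || p)))):
                (!t -> ((!p && !t) == (!s || p))): β-rule — branch into !!t  //  ((!p && !t) == (!s || p)).
                  branch 1.2.1.2.1 (add !!t):
                    ○ open, literals {s=F, t=T}.
                  branch 1.2.1.2.2 (add ((!p && !t) == (!s || p))):
                    ((!p && !t) == (!s || p)): β-rule — branch into (!p && !t), (!s || p)  //  !(!p && !t), !(!s || p).
                      branch 1.2.1.2.2.1 (add (!p && !t), (!s || p)):
                        (!p && !t): α-rule — add !p, !t.
                        (!s || p): β-rule — branch into !s  //  p.
                          branch 1.2.1.2.2.1.1 (add !s):
                            ○ open, literals {p=F, s=F, t=F}.
                          branch 1.2.1.2.2.1.2 (add p):
                            × closes — contains both p and !p.
                      branch 1.2.1.2.2.2 (add !(!p && !t), !(!s || p)):
                        !(!s || p): α-rule — add !!s, !p.
                        × closes — contains both s and !s.
          branch 1.2.2 (add ((r || t) -> (t == s))):
            ((r || t) -> (t == s)): β-rule — branch into !(r || t)  //  (t == s).
              branch 1.2.2.1 (add !(r || t)):
                !(r || t): α-rule — add !r, !t.
                ○ open, literals {r=F, s=F, t=F}.
              branch 1.2.2.2 (add (t == s)):
                (t == s): β-rule — branch into t, s  //  !t, !s.
                  branch 1.2.2.2.1 (add t, s):
                    × closes — contains both s and !s.
                  branch 1.2.2.2.2 (add !t, !s):
                    ○ open, literals {s=F, t=F}.
  branch 2 (add !!(s && s), !((t || (!t -> ((!p && !t) == (!s || p)))) || ((r || t) -> (t == s)))):
    !!(s && s): α-rule — add s, s.
    !((t || (!t -> ((!p && !t) == (!s || p)))) || ((r || t) -> (t == s))): α-rule — add !(t || (!t -> ((!p && !t) == (!s || p)))), !((r || t) -> (t == s)).
    !(t || (!t -> ((!p && !t) == (!s || p)))): α-rule — add !t, !(!t -> ((!p && !t) == (!s || p))).
    !((r || t) -> (t == s)): α-rule — add (r || t), !(t == s).
    !(!t -> ((!p && !t) == (!s || p))): α-rule — add !t, !((!p && !t) == (!s || p)).
    (r || t): β-rule — branch into r  //  t.
      branch 2.1 (add r):
        !(t == s): β-rule — branch into t, !s  //  !t, s.
          branch 2.1.1 (add t, !s):
            × closes — contains both t and !t.
          branch 2.1.2 (add !t, s):
            !((!p && !t) == (!s || p)): β-rule — branch into (!p && !t), !(!s || p)  //  !(!p && !t), (!s || p).
              branch 2.1.2.1 (add (!p && !t), !(!s || p)):
                (!p && !t): α-rule — add !p, !t.
                !(!s || p): α-rule — add !!s, !p.
                ○ open, literals {p=F, r=T, s=T, t=F}.
              branch 2.1.2.2 (add !(!p && !t), (!s || p)):
                !(!p && !t): β-rule — branch into !!p  //  !!t.
                  branch 2.1.2.2.1 (add !!p):
                    (!s || p): β-rule — branch into !s  //  p.
                      branch 2.1.2.2.1.1 (add !s):
                        × closes — contains both s and !s.
                      branch 2.1.2.2.1.2 (add p):
                        ○ open, literals {p=T, r=T, s=T, t=F}.
                  branch 2.1.2.2.2 (add !!t):
                    × closes — contains both t and !t.
      branch 2.2 (add t):
        × closes — contains both t and !t.
10 branches closed, 12 open.
Each open branch fixes some atoms; the unmentioned ones are free. Counting distinct full assignments: branch {s=F, t=T} (p, q, r) contributes 8 new; branch {s=F, t=T} (p, q, r) contributes 0 new; branch {p=F, s=F, t=F} (q, r) contributes 4 new; branch {r=F, s=F, t=F} (p, q) contributes 2 new; branch {s=F, t=F} (p, q, r) contributes 2 new; branch {s=F, t=T} (p, q, r) contributes 0 new; branch {s=F, t=T} (p, q, r) contributes 0 new; branch {p=F, s=F, t=F} (q, r) contributes 0 new; branch {r=F, s=F, t=F} (p, q) contributes 0 new; branch {s=F, t=F} (p, q, r) contributes 0 new; branch {p=F, r=T, s=T, t=F} (q) contributes 2 new; branch {p=T, r=T, s=T, t=F} (q) contributes 2 new. Total: 20.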